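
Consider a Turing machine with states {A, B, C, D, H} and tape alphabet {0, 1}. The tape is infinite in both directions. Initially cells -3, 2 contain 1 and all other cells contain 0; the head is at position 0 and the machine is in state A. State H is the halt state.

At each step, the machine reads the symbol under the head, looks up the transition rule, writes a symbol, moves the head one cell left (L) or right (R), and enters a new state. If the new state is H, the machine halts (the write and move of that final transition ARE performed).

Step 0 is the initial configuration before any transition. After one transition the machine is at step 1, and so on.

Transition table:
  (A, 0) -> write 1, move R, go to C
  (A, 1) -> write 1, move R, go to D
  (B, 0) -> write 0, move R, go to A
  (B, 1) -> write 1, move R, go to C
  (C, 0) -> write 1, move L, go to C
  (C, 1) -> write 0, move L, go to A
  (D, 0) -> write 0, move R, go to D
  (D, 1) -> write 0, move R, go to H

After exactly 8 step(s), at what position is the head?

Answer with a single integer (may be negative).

Answer: -2

Derivation:
Step 1: in state A at pos 0, read 0 -> (A,0)->write 1,move R,goto C. Now: state=C, head=1, tape[-4..3]=01001010 (head:      ^)
Step 2: in state C at pos 1, read 0 -> (C,0)->write 1,move L,goto C. Now: state=C, head=0, tape[-4..3]=01001110 (head:     ^)
Step 3: in state C at pos 0, read 1 -> (C,1)->write 0,move L,goto A. Now: state=A, head=-1, tape[-4..3]=01000110 (head:    ^)
Step 4: in state A at pos -1, read 0 -> (A,0)->write 1,move R,goto C. Now: state=C, head=0, tape[-4..3]=01010110 (head:     ^)
Step 5: in state C at pos 0, read 0 -> (C,0)->write 1,move L,goto C. Now: state=C, head=-1, tape[-4..3]=01011110 (head:    ^)
Step 6: in state C at pos -1, read 1 -> (C,1)->write 0,move L,goto A. Now: state=A, head=-2, tape[-4..3]=01001110 (head:   ^)
Step 7: in state A at pos -2, read 0 -> (A,0)->write 1,move R,goto C. Now: state=C, head=-1, tape[-4..3]=01101110 (head:    ^)
Step 8: in state C at pos -1, read 0 -> (C,0)->write 1,move L,goto C. Now: state=C, head=-2, tape[-4..3]=01111110 (head:   ^)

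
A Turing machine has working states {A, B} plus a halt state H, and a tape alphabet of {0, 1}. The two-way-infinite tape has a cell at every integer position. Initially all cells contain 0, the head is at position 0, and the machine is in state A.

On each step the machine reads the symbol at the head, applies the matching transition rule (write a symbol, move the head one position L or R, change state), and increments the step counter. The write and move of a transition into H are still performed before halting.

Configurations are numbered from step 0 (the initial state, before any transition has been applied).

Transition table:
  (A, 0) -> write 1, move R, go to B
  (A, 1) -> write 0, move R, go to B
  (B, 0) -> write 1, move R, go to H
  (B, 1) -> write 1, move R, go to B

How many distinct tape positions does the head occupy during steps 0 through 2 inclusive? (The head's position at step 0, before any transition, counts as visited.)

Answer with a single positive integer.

Step 1: in state A at pos 0, read 0 -> (A,0)->write 1,move R,goto B. Now: state=B, head=1, tape[-1..2]=0100 (head:   ^)
Step 2: in state B at pos 1, read 0 -> (B,0)->write 1,move R,goto H. Now: state=H, head=2, tape[-1..3]=01100 (head:    ^)
Head positions at steps 0..2: starting at 0, distinct positions visited = {0, 1, 2} -> 3 position(s)

Answer: 3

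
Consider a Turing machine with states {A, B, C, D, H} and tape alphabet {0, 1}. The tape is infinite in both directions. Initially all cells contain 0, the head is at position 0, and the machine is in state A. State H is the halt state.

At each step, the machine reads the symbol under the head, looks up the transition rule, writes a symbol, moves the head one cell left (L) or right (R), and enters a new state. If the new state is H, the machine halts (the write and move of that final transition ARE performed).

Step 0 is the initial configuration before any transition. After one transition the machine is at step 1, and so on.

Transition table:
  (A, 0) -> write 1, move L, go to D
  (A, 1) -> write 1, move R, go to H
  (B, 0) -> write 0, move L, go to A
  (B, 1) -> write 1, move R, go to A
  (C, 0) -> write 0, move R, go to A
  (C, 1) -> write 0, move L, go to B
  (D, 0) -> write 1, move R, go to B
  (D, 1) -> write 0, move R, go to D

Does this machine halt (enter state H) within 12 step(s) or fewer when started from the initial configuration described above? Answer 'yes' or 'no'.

Step 1: in state A at pos 0, read 0 -> (A,0)->write 1,move L,goto D. Now: state=D, head=-1, tape[-2..1]=0010 (head:  ^)
Step 2: in state D at pos -1, read 0 -> (D,0)->write 1,move R,goto B. Now: state=B, head=0, tape[-2..1]=0110 (head:   ^)
Step 3: in state B at pos 0, read 1 -> (B,1)->write 1,move R,goto A. Now: state=A, head=1, tape[-2..2]=01100 (head:    ^)
Step 4: in state A at pos 1, read 0 -> (A,0)->write 1,move L,goto D. Now: state=D, head=0, tape[-2..2]=01110 (head:   ^)
Step 5: in state D at pos 0, read 1 -> (D,1)->write 0,move R,goto D. Now: state=D, head=1, tape[-2..2]=01010 (head:    ^)
Step 6: in state D at pos 1, read 1 -> (D,1)->write 0,move R,goto D. Now: state=D, head=2, tape[-2..3]=010000 (head:     ^)
Step 7: in state D at pos 2, read 0 -> (D,0)->write 1,move R,goto B. Now: state=B, head=3, tape[-2..4]=0100100 (head:      ^)
Step 8: in state B at pos 3, read 0 -> (B,0)->write 0,move L,goto A. Now: state=A, head=2, tape[-2..4]=0100100 (head:     ^)
Step 9: in state A at pos 2, read 1 -> (A,1)->write 1,move R,goto H. Now: state=H, head=3, tape[-2..4]=0100100 (head:      ^)
State H reached at step 9; 9 <= 12 -> yes

Answer: yes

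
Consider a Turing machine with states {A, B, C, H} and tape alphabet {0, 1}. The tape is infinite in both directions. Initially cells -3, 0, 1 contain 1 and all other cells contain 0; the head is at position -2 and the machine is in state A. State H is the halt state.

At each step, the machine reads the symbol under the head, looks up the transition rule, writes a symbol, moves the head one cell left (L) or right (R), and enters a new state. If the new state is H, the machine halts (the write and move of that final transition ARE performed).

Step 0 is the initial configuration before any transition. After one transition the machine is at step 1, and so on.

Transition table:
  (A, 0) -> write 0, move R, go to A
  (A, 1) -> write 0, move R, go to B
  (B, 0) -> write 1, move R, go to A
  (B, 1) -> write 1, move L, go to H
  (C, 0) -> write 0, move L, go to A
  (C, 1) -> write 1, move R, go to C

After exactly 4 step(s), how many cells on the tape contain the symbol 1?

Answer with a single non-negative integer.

Answer: 2

Derivation:
Step 1: in state A at pos -2, read 0 -> (A,0)->write 0,move R,goto A. Now: state=A, head=-1, tape[-4..2]=0100110 (head:    ^)
Step 2: in state A at pos -1, read 0 -> (A,0)->write 0,move R,goto A. Now: state=A, head=0, tape[-4..2]=0100110 (head:     ^)
Step 3: in state A at pos 0, read 1 -> (A,1)->write 0,move R,goto B. Now: state=B, head=1, tape[-4..2]=0100010 (head:      ^)
Step 4: in state B at pos 1, read 1 -> (B,1)->write 1,move L,goto H. Now: state=H, head=0, tape[-4..2]=0100010 (head:     ^)
Cells containing 1 after step 4: {-3, 1} -> 2 cell(s)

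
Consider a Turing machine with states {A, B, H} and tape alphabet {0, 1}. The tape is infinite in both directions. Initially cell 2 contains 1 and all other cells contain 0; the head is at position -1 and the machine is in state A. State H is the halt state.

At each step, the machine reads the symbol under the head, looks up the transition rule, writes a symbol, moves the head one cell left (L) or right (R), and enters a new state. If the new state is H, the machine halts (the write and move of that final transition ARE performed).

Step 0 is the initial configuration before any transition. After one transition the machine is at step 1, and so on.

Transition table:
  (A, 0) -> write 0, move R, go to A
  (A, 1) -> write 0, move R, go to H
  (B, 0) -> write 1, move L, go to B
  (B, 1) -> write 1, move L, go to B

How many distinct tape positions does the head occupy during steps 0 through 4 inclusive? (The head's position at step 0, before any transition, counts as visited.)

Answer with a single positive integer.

Step 1: in state A at pos -1, read 0 -> (A,0)->write 0,move R,goto A. Now: state=A, head=0, tape[-2..3]=000010 (head:   ^)
Step 2: in state A at pos 0, read 0 -> (A,0)->write 0,move R,goto A. Now: state=A, head=1, tape[-2..3]=000010 (head:    ^)
Step 3: in state A at pos 1, read 0 -> (A,0)->write 0,move R,goto A. Now: state=A, head=2, tape[-2..3]=000010 (head:     ^)
Step 4: in state A at pos 2, read 1 -> (A,1)->write 0,move R,goto H. Now: state=H, head=3, tape[-2..4]=0000000 (head:      ^)
Head positions at steps 0..4: starting at -1, distinct positions visited = {-1, 0, 1, 2, 3} -> 5 position(s)

Answer: 5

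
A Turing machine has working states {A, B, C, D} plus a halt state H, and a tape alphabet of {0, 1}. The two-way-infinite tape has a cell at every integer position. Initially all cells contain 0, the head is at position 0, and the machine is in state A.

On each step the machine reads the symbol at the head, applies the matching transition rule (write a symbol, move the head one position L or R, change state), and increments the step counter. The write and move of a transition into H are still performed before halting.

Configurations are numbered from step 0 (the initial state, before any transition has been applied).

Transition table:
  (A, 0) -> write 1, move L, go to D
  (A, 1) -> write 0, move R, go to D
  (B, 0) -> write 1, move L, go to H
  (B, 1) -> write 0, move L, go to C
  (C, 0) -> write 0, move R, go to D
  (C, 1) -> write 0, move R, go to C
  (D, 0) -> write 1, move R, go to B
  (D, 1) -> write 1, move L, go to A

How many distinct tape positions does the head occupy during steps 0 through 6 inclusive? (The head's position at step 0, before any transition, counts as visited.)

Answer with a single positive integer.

Answer: 4

Derivation:
Step 1: in state A at pos 0, read 0 -> (A,0)->write 1,move L,goto D. Now: state=D, head=-1, tape[-2..1]=0010 (head:  ^)
Step 2: in state D at pos -1, read 0 -> (D,0)->write 1,move R,goto B. Now: state=B, head=0, tape[-2..1]=0110 (head:   ^)
Step 3: in state B at pos 0, read 1 -> (B,1)->write 0,move L,goto C. Now: state=C, head=-1, tape[-2..1]=0100 (head:  ^)
Step 4: in state C at pos -1, read 1 -> (C,1)->write 0,move R,goto C. Now: state=C, head=0, tape[-2..1]=0000 (head:   ^)
Step 5: in state C at pos 0, read 0 -> (C,0)->write 0,move R,goto D. Now: state=D, head=1, tape[-2..2]=00000 (head:    ^)
Step 6: in state D at pos 1, read 0 -> (D,0)->write 1,move R,goto B. Now: state=B, head=2, tape[-2..3]=000100 (head:     ^)
Head positions at steps 0..6: starting at 0, distinct positions visited = {-1, 0, 1, 2} -> 4 position(s)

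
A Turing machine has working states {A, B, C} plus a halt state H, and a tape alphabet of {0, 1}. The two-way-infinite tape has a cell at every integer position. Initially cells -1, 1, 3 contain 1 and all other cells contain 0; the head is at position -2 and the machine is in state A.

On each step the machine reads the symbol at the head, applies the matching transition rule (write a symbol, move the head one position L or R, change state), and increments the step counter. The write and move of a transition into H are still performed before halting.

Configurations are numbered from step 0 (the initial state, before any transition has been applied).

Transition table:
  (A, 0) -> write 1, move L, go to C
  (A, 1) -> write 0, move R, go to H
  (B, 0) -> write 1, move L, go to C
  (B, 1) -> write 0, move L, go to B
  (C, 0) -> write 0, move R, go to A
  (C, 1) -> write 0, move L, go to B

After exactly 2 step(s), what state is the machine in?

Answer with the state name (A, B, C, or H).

Answer: A

Derivation:
Step 1: in state A at pos -2, read 0 -> (A,0)->write 1,move L,goto C. Now: state=C, head=-3, tape[-4..4]=001101010 (head:  ^)
Step 2: in state C at pos -3, read 0 -> (C,0)->write 0,move R,goto A. Now: state=A, head=-2, tape[-4..4]=001101010 (head:   ^)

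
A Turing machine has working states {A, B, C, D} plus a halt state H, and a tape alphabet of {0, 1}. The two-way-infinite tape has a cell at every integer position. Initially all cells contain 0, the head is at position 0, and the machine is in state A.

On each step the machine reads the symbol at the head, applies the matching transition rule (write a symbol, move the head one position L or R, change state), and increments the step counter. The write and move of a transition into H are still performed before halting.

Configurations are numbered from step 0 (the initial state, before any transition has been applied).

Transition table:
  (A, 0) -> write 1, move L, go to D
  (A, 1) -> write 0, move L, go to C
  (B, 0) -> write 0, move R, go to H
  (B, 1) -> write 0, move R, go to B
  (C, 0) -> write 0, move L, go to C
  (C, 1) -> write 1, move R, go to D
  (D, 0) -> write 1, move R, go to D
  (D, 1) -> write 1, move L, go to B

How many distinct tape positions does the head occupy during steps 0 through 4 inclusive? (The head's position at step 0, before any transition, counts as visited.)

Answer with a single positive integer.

Answer: 2

Derivation:
Step 1: in state A at pos 0, read 0 -> (A,0)->write 1,move L,goto D. Now: state=D, head=-1, tape[-2..1]=0010 (head:  ^)
Step 2: in state D at pos -1, read 0 -> (D,0)->write 1,move R,goto D. Now: state=D, head=0, tape[-2..1]=0110 (head:   ^)
Step 3: in state D at pos 0, read 1 -> (D,1)->write 1,move L,goto B. Now: state=B, head=-1, tape[-2..1]=0110 (head:  ^)
Step 4: in state B at pos -1, read 1 -> (B,1)->write 0,move R,goto B. Now: state=B, head=0, tape[-2..1]=0010 (head:   ^)
Head positions at steps 0..4: starting at 0, distinct positions visited = {-1, 0} -> 2 position(s)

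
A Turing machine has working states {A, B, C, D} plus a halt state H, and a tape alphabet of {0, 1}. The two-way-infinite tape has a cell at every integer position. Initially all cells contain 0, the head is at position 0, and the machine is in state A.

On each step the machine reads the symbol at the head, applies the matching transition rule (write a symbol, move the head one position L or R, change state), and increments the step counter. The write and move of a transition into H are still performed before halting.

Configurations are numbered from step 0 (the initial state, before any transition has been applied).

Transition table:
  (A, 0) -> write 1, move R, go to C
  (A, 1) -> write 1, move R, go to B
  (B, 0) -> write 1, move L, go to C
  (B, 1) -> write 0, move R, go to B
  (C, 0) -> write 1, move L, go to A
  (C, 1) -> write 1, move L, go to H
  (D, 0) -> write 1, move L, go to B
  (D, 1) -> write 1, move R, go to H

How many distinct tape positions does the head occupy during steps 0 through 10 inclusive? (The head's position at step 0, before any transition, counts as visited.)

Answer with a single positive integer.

Answer: 4

Derivation:
Step 1: in state A at pos 0, read 0 -> (A,0)->write 1,move R,goto C. Now: state=C, head=1, tape[-1..2]=0100 (head:   ^)
Step 2: in state C at pos 1, read 0 -> (C,0)->write 1,move L,goto A. Now: state=A, head=0, tape[-1..2]=0110 (head:  ^)
Step 3: in state A at pos 0, read 1 -> (A,1)->write 1,move R,goto B. Now: state=B, head=1, tape[-1..2]=0110 (head:   ^)
Step 4: in state B at pos 1, read 1 -> (B,1)->write 0,move R,goto B. Now: state=B, head=2, tape[-1..3]=01000 (head:    ^)
Step 5: in state B at pos 2, read 0 -> (B,0)->write 1,move L,goto C. Now: state=C, head=1, tape[-1..3]=01010 (head:   ^)
Step 6: in state C at pos 1, read 0 -> (C,0)->write 1,move L,goto A. Now: state=A, head=0, tape[-1..3]=01110 (head:  ^)
Step 7: in state A at pos 0, read 1 -> (A,1)->write 1,move R,goto B. Now: state=B, head=1, tape[-1..3]=01110 (head:   ^)
Step 8: in state B at pos 1, read 1 -> (B,1)->write 0,move R,goto B. Now: state=B, head=2, tape[-1..3]=01010 (head:    ^)
Step 9: in state B at pos 2, read 1 -> (B,1)->write 0,move R,goto B. Now: state=B, head=3, tape[-1..4]=010000 (head:     ^)
Step 10: in state B at pos 3, read 0 -> (B,0)->write 1,move L,goto C. Now: state=C, head=2, tape[-1..4]=010010 (head:    ^)
Head positions at steps 0..10: starting at 0, distinct positions visited = {0, 1, 2, 3} -> 4 position(s)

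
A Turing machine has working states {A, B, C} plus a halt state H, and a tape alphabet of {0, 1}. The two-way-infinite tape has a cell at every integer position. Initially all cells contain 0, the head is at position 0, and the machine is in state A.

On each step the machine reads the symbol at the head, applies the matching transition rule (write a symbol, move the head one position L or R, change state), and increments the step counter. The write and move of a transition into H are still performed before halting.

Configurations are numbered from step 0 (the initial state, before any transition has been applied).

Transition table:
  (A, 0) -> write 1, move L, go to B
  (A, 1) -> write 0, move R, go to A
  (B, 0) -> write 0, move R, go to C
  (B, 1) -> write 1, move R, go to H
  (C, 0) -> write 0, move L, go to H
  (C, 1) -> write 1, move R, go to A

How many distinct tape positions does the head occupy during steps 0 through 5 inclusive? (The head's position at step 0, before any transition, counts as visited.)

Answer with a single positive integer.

Answer: 3

Derivation:
Step 1: in state A at pos 0, read 0 -> (A,0)->write 1,move L,goto B. Now: state=B, head=-1, tape[-2..1]=0010 (head:  ^)
Step 2: in state B at pos -1, read 0 -> (B,0)->write 0,move R,goto C. Now: state=C, head=0, tape[-2..1]=0010 (head:   ^)
Step 3: in state C at pos 0, read 1 -> (C,1)->write 1,move R,goto A. Now: state=A, head=1, tape[-2..2]=00100 (head:    ^)
Step 4: in state A at pos 1, read 0 -> (A,0)->write 1,move L,goto B. Now: state=B, head=0, tape[-2..2]=00110 (head:   ^)
Step 5: in state B at pos 0, read 1 -> (B,1)->write 1,move R,goto H. Now: state=H, head=1, tape[-2..2]=00110 (head:    ^)
Head positions at steps 0..5: starting at 0, distinct positions visited = {-1, 0, 1} -> 3 position(s)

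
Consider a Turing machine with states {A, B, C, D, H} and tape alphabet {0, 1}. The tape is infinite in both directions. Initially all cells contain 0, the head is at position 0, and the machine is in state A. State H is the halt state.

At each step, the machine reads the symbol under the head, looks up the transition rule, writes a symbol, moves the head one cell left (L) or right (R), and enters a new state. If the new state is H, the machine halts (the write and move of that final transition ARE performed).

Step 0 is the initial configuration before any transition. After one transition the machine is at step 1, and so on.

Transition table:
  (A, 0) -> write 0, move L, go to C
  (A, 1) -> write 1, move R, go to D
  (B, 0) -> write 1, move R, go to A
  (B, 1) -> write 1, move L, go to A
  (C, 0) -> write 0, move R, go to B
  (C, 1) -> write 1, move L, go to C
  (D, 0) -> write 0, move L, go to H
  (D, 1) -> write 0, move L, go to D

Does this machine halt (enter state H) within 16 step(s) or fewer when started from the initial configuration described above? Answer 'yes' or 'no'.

Answer: yes

Derivation:
Step 1: in state A at pos 0, read 0 -> (A,0)->write 0,move L,goto C. Now: state=C, head=-1, tape[-2..1]=0000 (head:  ^)
Step 2: in state C at pos -1, read 0 -> (C,0)->write 0,move R,goto B. Now: state=B, head=0, tape[-2..1]=0000 (head:   ^)
Step 3: in state B at pos 0, read 0 -> (B,0)->write 1,move R,goto A. Now: state=A, head=1, tape[-2..2]=00100 (head:    ^)
Step 4: in state A at pos 1, read 0 -> (A,0)->write 0,move L,goto C. Now: state=C, head=0, tape[-2..2]=00100 (head:   ^)
Step 5: in state C at pos 0, read 1 -> (C,1)->write 1,move L,goto C. Now: state=C, head=-1, tape[-2..2]=00100 (head:  ^)
Step 6: in state C at pos -1, read 0 -> (C,0)->write 0,move R,goto B. Now: state=B, head=0, tape[-2..2]=00100 (head:   ^)
Step 7: in state B at pos 0, read 1 -> (B,1)->write 1,move L,goto A. Now: state=A, head=-1, tape[-2..2]=00100 (head:  ^)
Step 8: in state A at pos -1, read 0 -> (A,0)->write 0,move L,goto C. Now: state=C, head=-2, tape[-3..2]=000100 (head:  ^)
Step 9: in state C at pos -2, read 0 -> (C,0)->write 0,move R,goto B. Now: state=B, head=-1, tape[-3..2]=000100 (head:   ^)
Step 10: in state B at pos -1, read 0 -> (B,0)->write 1,move R,goto A. Now: state=A, head=0, tape[-3..2]=001100 (head:    ^)
Step 11: in state A at pos 0, read 1 -> (A,1)->write 1,move R,goto D. Now: state=D, head=1, tape[-3..2]=001100 (head:     ^)
Step 12: in state D at pos 1, read 0 -> (D,0)->write 0,move L,goto H. Now: state=H, head=0, tape[-3..2]=001100 (head:    ^)
State H reached at step 12; 12 <= 16 -> yes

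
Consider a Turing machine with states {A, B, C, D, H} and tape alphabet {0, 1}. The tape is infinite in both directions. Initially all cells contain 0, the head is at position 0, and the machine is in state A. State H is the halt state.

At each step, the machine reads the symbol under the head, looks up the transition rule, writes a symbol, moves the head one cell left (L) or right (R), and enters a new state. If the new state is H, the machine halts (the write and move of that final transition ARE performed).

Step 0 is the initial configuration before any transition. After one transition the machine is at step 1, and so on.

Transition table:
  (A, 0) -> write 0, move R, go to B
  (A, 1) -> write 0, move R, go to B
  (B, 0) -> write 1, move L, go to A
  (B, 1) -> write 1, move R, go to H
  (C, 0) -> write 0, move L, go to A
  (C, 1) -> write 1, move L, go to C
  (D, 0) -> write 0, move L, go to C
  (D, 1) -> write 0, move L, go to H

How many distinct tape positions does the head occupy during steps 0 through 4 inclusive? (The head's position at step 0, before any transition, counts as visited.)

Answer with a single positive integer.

Step 1: in state A at pos 0, read 0 -> (A,0)->write 0,move R,goto B. Now: state=B, head=1, tape[-1..2]=0000 (head:   ^)
Step 2: in state B at pos 1, read 0 -> (B,0)->write 1,move L,goto A. Now: state=A, head=0, tape[-1..2]=0010 (head:  ^)
Step 3: in state A at pos 0, read 0 -> (A,0)->write 0,move R,goto B. Now: state=B, head=1, tape[-1..2]=0010 (head:   ^)
Step 4: in state B at pos 1, read 1 -> (B,1)->write 1,move R,goto H. Now: state=H, head=2, tape[-1..3]=00100 (head:    ^)
Head positions at steps 0..4: starting at 0, distinct positions visited = {0, 1, 2} -> 3 position(s)

Answer: 3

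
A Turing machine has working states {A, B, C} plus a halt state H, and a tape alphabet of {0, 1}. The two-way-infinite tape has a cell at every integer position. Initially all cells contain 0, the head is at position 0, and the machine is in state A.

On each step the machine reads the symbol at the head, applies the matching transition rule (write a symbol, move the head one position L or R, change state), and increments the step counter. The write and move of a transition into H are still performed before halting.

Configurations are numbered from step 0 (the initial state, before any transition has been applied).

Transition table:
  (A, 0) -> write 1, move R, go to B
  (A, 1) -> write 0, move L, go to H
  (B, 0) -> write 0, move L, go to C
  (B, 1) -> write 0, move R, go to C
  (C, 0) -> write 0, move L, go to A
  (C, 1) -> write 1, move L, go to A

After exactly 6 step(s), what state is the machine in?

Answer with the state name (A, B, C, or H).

Answer: A

Derivation:
Step 1: in state A at pos 0, read 0 -> (A,0)->write 1,move R,goto B. Now: state=B, head=1, tape[-1..2]=0100 (head:   ^)
Step 2: in state B at pos 1, read 0 -> (B,0)->write 0,move L,goto C. Now: state=C, head=0, tape[-1..2]=0100 (head:  ^)
Step 3: in state C at pos 0, read 1 -> (C,1)->write 1,move L,goto A. Now: state=A, head=-1, tape[-2..2]=00100 (head:  ^)
Step 4: in state A at pos -1, read 0 -> (A,0)->write 1,move R,goto B. Now: state=B, head=0, tape[-2..2]=01100 (head:   ^)
Step 5: in state B at pos 0, read 1 -> (B,1)->write 0,move R,goto C. Now: state=C, head=1, tape[-2..2]=01000 (head:    ^)
Step 6: in state C at pos 1, read 0 -> (C,0)->write 0,move L,goto A. Now: state=A, head=0, tape[-2..2]=01000 (head:   ^)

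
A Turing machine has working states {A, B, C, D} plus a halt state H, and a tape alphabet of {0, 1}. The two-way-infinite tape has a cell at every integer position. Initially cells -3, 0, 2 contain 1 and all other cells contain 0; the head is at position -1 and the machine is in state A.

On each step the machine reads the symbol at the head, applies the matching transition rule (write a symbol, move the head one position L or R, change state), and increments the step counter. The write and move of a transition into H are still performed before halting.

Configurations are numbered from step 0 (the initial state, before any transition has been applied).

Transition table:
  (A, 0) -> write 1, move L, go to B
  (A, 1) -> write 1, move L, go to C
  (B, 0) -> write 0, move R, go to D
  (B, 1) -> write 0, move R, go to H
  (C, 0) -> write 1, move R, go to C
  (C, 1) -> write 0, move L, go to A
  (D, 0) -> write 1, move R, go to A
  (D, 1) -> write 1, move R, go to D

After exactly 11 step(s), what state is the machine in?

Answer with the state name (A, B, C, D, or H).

Answer: H

Derivation:
Step 1: in state A at pos -1, read 0 -> (A,0)->write 1,move L,goto B. Now: state=B, head=-2, tape[-4..3]=01011010 (head:   ^)
Step 2: in state B at pos -2, read 0 -> (B,0)->write 0,move R,goto D. Now: state=D, head=-1, tape[-4..3]=01011010 (head:    ^)
Step 3: in state D at pos -1, read 1 -> (D,1)->write 1,move R,goto D. Now: state=D, head=0, tape[-4..3]=01011010 (head:     ^)
Step 4: in state D at pos 0, read 1 -> (D,1)->write 1,move R,goto D. Now: state=D, head=1, tape[-4..3]=01011010 (head:      ^)
Step 5: in state D at pos 1, read 0 -> (D,0)->write 1,move R,goto A. Now: state=A, head=2, tape[-4..3]=01011110 (head:       ^)
Step 6: in state A at pos 2, read 1 -> (A,1)->write 1,move L,goto C. Now: state=C, head=1, tape[-4..3]=01011110 (head:      ^)
Step 7: in state C at pos 1, read 1 -> (C,1)->write 0,move L,goto A. Now: state=A, head=0, tape[-4..3]=01011010 (head:     ^)
Step 8: in state A at pos 0, read 1 -> (A,1)->write 1,move L,goto C. Now: state=C, head=-1, tape[-4..3]=01011010 (head:    ^)
Step 9: in state C at pos -1, read 1 -> (C,1)->write 0,move L,goto A. Now: state=A, head=-2, tape[-4..3]=01001010 (head:   ^)
Step 10: in state A at pos -2, read 0 -> (A,0)->write 1,move L,goto B. Now: state=B, head=-3, tape[-4..3]=01101010 (head:  ^)
Step 11: in state B at pos -3, read 1 -> (B,1)->write 0,move R,goto H. Now: state=H, head=-2, tape[-4..3]=00101010 (head:   ^)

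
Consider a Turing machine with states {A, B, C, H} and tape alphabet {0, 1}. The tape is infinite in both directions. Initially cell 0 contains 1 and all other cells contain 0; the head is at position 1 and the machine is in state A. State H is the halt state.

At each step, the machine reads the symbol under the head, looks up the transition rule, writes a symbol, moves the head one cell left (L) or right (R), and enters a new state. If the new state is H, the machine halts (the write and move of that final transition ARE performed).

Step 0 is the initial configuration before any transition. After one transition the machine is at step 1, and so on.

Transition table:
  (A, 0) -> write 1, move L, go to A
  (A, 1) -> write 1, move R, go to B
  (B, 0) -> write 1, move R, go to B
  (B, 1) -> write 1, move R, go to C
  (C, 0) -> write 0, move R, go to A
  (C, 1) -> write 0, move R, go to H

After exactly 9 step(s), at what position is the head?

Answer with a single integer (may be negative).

Step 1: in state A at pos 1, read 0 -> (A,0)->write 1,move L,goto A. Now: state=A, head=0, tape[-1..2]=0110 (head:  ^)
Step 2: in state A at pos 0, read 1 -> (A,1)->write 1,move R,goto B. Now: state=B, head=1, tape[-1..2]=0110 (head:   ^)
Step 3: in state B at pos 1, read 1 -> (B,1)->write 1,move R,goto C. Now: state=C, head=2, tape[-1..3]=01100 (head:    ^)
Step 4: in state C at pos 2, read 0 -> (C,0)->write 0,move R,goto A. Now: state=A, head=3, tape[-1..4]=011000 (head:     ^)
Step 5: in state A at pos 3, read 0 -> (A,0)->write 1,move L,goto A. Now: state=A, head=2, tape[-1..4]=011010 (head:    ^)
Step 6: in state A at pos 2, read 0 -> (A,0)->write 1,move L,goto A. Now: state=A, head=1, tape[-1..4]=011110 (head:   ^)
Step 7: in state A at pos 1, read 1 -> (A,1)->write 1,move R,goto B. Now: state=B, head=2, tape[-1..4]=011110 (head:    ^)
Step 8: in state B at pos 2, read 1 -> (B,1)->write 1,move R,goto C. Now: state=C, head=3, tape[-1..4]=011110 (head:     ^)
Step 9: in state C at pos 3, read 1 -> (C,1)->write 0,move R,goto H. Now: state=H, head=4, tape[-1..5]=0111000 (head:      ^)

Answer: 4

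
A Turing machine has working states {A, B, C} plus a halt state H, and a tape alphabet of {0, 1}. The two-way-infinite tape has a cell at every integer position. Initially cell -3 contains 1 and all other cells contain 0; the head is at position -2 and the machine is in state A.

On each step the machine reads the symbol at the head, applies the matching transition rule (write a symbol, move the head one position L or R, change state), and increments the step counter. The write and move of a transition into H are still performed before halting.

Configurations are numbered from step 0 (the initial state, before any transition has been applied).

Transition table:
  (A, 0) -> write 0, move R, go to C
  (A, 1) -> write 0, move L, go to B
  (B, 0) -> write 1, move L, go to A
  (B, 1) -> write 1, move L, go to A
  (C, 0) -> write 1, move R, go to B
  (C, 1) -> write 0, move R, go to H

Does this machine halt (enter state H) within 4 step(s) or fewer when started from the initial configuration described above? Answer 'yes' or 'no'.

Answer: no

Derivation:
Step 1: in state A at pos -2, read 0 -> (A,0)->write 0,move R,goto C. Now: state=C, head=-1, tape[-4..0]=01000 (head:    ^)
Step 2: in state C at pos -1, read 0 -> (C,0)->write 1,move R,goto B. Now: state=B, head=0, tape[-4..1]=010100 (head:     ^)
Step 3: in state B at pos 0, read 0 -> (B,0)->write 1,move L,goto A. Now: state=A, head=-1, tape[-4..1]=010110 (head:    ^)
Step 4: in state A at pos -1, read 1 -> (A,1)->write 0,move L,goto B. Now: state=B, head=-2, tape[-4..1]=010010 (head:   ^)
After 4 step(s): state = B (not H) -> not halted within 4 -> no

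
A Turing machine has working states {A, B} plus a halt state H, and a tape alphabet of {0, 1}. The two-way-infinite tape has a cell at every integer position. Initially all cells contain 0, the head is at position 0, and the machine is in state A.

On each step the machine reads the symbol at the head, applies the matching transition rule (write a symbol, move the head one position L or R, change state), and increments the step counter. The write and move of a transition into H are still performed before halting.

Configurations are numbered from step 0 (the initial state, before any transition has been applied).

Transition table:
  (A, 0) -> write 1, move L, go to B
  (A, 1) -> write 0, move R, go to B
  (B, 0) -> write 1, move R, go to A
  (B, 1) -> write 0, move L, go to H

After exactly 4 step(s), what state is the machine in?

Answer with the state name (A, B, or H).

Step 1: in state A at pos 0, read 0 -> (A,0)->write 1,move L,goto B. Now: state=B, head=-1, tape[-2..1]=0010 (head:  ^)
Step 2: in state B at pos -1, read 0 -> (B,0)->write 1,move R,goto A. Now: state=A, head=0, tape[-2..1]=0110 (head:   ^)
Step 3: in state A at pos 0, read 1 -> (A,1)->write 0,move R,goto B. Now: state=B, head=1, tape[-2..2]=01000 (head:    ^)
Step 4: in state B at pos 1, read 0 -> (B,0)->write 1,move R,goto A. Now: state=A, head=2, tape[-2..3]=010100 (head:     ^)

Answer: A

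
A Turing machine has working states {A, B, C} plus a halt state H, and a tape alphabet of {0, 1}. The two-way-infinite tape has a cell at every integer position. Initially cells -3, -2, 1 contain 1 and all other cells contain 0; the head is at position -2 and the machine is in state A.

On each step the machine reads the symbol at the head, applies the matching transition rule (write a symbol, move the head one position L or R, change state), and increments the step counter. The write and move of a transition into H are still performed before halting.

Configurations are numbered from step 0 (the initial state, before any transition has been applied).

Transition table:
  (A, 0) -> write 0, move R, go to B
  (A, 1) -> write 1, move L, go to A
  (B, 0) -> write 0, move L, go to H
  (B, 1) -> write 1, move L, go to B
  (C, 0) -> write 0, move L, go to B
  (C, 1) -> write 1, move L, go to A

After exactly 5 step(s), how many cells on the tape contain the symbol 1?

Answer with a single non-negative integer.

Answer: 3

Derivation:
Step 1: in state A at pos -2, read 1 -> (A,1)->write 1,move L,goto A. Now: state=A, head=-3, tape[-4..2]=0110010 (head:  ^)
Step 2: in state A at pos -3, read 1 -> (A,1)->write 1,move L,goto A. Now: state=A, head=-4, tape[-5..2]=00110010 (head:  ^)
Step 3: in state A at pos -4, read 0 -> (A,0)->write 0,move R,goto B. Now: state=B, head=-3, tape[-5..2]=00110010 (head:   ^)
Step 4: in state B at pos -3, read 1 -> (B,1)->write 1,move L,goto B. Now: state=B, head=-4, tape[-5..2]=00110010 (head:  ^)
Step 5: in state B at pos -4, read 0 -> (B,0)->write 0,move L,goto H. Now: state=H, head=-5, tape[-6..2]=000110010 (head:  ^)
Cells containing 1 after step 5: {-3, -2, 1} -> 3 cell(s)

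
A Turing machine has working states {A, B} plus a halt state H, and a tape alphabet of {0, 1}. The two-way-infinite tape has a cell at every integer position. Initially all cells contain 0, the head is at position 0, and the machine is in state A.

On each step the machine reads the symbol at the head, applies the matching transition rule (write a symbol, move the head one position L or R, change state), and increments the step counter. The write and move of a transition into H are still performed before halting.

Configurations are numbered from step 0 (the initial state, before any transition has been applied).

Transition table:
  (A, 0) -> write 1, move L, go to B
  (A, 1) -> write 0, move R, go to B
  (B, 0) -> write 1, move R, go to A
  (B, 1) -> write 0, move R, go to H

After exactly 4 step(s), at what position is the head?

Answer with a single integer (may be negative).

Step 1: in state A at pos 0, read 0 -> (A,0)->write 1,move L,goto B. Now: state=B, head=-1, tape[-2..1]=0010 (head:  ^)
Step 2: in state B at pos -1, read 0 -> (B,0)->write 1,move R,goto A. Now: state=A, head=0, tape[-2..1]=0110 (head:   ^)
Step 3: in state A at pos 0, read 1 -> (A,1)->write 0,move R,goto B. Now: state=B, head=1, tape[-2..2]=01000 (head:    ^)
Step 4: in state B at pos 1, read 0 -> (B,0)->write 1,move R,goto A. Now: state=A, head=2, tape[-2..3]=010100 (head:     ^)

Answer: 2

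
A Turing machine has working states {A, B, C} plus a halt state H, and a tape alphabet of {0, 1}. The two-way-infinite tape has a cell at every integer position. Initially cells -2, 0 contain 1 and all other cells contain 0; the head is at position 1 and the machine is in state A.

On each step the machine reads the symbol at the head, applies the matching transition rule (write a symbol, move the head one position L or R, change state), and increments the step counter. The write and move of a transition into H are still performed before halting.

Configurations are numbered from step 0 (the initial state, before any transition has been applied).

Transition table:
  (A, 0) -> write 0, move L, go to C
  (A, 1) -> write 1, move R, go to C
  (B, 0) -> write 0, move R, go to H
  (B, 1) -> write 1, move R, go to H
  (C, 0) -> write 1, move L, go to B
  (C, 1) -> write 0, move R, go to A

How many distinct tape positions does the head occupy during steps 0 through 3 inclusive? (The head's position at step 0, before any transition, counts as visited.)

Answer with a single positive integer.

Answer: 2

Derivation:
Step 1: in state A at pos 1, read 0 -> (A,0)->write 0,move L,goto C. Now: state=C, head=0, tape[-3..2]=010100 (head:    ^)
Step 2: in state C at pos 0, read 1 -> (C,1)->write 0,move R,goto A. Now: state=A, head=1, tape[-3..2]=010000 (head:     ^)
Step 3: in state A at pos 1, read 0 -> (A,0)->write 0,move L,goto C. Now: state=C, head=0, tape[-3..2]=010000 (head:    ^)
Head positions at steps 0..3: starting at 1, distinct positions visited = {0, 1} -> 2 position(s)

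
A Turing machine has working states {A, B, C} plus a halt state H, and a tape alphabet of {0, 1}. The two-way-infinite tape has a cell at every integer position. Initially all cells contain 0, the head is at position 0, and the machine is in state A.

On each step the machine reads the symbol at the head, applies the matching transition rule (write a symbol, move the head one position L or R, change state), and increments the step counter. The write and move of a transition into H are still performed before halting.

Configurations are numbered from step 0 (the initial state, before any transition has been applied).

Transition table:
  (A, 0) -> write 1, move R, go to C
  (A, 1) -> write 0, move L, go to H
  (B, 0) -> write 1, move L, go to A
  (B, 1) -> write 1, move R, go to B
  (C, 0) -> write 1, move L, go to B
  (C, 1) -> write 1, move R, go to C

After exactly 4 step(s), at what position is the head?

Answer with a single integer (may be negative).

Step 1: in state A at pos 0, read 0 -> (A,0)->write 1,move R,goto C. Now: state=C, head=1, tape[-1..2]=0100 (head:   ^)
Step 2: in state C at pos 1, read 0 -> (C,0)->write 1,move L,goto B. Now: state=B, head=0, tape[-1..2]=0110 (head:  ^)
Step 3: in state B at pos 0, read 1 -> (B,1)->write 1,move R,goto B. Now: state=B, head=1, tape[-1..2]=0110 (head:   ^)
Step 4: in state B at pos 1, read 1 -> (B,1)->write 1,move R,goto B. Now: state=B, head=2, tape[-1..3]=01100 (head:    ^)

Answer: 2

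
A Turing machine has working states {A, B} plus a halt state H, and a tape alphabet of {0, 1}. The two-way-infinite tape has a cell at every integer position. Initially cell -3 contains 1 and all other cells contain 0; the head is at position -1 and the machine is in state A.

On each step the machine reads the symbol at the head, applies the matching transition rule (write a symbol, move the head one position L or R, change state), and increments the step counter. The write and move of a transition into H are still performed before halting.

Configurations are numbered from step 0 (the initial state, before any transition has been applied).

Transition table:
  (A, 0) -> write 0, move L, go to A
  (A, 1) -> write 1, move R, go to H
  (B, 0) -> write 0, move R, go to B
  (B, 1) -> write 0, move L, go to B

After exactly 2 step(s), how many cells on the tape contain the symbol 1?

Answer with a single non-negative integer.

Step 1: in state A at pos -1, read 0 -> (A,0)->write 0,move L,goto A. Now: state=A, head=-2, tape[-4..0]=01000 (head:   ^)
Step 2: in state A at pos -2, read 0 -> (A,0)->write 0,move L,goto A. Now: state=A, head=-3, tape[-4..0]=01000 (head:  ^)
Cells containing 1 after step 2: {-3} -> 1 cell(s)

Answer: 1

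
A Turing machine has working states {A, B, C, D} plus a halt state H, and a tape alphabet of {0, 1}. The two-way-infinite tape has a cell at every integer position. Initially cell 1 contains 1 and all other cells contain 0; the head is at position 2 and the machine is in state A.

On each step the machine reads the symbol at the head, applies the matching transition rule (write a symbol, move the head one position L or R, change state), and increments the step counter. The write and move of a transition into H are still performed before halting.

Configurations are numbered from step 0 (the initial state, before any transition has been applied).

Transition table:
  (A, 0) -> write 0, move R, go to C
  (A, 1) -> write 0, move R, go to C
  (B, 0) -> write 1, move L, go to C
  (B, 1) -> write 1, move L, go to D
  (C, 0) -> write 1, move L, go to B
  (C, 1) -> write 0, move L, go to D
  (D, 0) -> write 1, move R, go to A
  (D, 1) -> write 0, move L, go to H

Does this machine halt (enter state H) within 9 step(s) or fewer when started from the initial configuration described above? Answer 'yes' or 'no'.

Answer: no

Derivation:
Step 1: in state A at pos 2, read 0 -> (A,0)->write 0,move R,goto C. Now: state=C, head=3, tape[0..4]=01000 (head:    ^)
Step 2: in state C at pos 3, read 0 -> (C,0)->write 1,move L,goto B. Now: state=B, head=2, tape[0..4]=01010 (head:   ^)
Step 3: in state B at pos 2, read 0 -> (B,0)->write 1,move L,goto C. Now: state=C, head=1, tape[0..4]=01110 (head:  ^)
Step 4: in state C at pos 1, read 1 -> (C,1)->write 0,move L,goto D. Now: state=D, head=0, tape[-1..4]=000110 (head:  ^)
Step 5: in state D at pos 0, read 0 -> (D,0)->write 1,move R,goto A. Now: state=A, head=1, tape[-1..4]=010110 (head:   ^)
Step 6: in state A at pos 1, read 0 -> (A,0)->write 0,move R,goto C. Now: state=C, head=2, tape[-1..4]=010110 (head:    ^)
Step 7: in state C at pos 2, read 1 -> (C,1)->write 0,move L,goto D. Now: state=D, head=1, tape[-1..4]=010010 (head:   ^)
Step 8: in state D at pos 1, read 0 -> (D,0)->write 1,move R,goto A. Now: state=A, head=2, tape[-1..4]=011010 (head:    ^)
Step 9: in state A at pos 2, read 0 -> (A,0)->write 0,move R,goto C. Now: state=C, head=3, tape[-1..4]=011010 (head:     ^)
After 9 step(s): state = C (not H) -> not halted within 9 -> no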